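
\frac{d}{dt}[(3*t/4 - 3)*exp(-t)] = (15 - 3*t)*exp(-t)/4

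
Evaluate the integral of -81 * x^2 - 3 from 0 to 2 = -222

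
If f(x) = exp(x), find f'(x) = exp(x)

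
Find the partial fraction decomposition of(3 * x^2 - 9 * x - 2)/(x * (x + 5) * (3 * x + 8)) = -195/(28*(3*x + 8)) + 118/(35*(x + 5)) - 1/(20*x)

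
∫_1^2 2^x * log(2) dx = 2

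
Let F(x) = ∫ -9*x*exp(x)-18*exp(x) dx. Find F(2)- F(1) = -27*exp(2) + 18*E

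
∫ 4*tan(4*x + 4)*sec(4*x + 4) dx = sec(4*x + 4) + C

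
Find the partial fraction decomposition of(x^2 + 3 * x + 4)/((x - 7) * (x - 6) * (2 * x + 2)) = 1/(56*(x + 1)) - 29/(7*(x - 6)) + 37/(8*(x - 7))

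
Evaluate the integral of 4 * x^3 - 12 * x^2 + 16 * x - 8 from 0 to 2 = 0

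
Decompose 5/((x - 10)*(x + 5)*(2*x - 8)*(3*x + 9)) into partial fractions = -1/(324*(x + 5)) + 5/(1092*(x + 3)) - 5/(2268*(x - 4)) + 1/(1404*(x - 10))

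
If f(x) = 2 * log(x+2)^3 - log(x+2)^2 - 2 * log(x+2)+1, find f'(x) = (6*log(x + 2)^2 - 2*log(x + 2) - 2)/(x + 2)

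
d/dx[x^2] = 2*x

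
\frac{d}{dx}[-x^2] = -2*x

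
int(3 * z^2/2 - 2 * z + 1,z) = z^3/2 - z^2 + z + C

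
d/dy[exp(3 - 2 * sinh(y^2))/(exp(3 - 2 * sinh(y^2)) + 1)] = -4*y*exp(6)*exp(2*sinh(y^2) - 3)*cosh(y^2)/(exp(2*sinh(y^2)) + exp(3))^2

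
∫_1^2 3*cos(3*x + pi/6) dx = sin(pi/6 + 6) - sin(pi/6 + 3)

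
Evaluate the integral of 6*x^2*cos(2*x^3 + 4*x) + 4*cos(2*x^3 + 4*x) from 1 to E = -sin(6) + sin(4*E + 2*exp(3))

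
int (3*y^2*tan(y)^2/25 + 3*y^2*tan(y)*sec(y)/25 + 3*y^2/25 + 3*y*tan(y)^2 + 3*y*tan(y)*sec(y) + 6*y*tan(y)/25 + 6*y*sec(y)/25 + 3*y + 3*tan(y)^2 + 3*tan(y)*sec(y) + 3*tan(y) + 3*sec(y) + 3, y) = 3*(tan(y) + sec(y))*(y^2/25 + y + 1) + C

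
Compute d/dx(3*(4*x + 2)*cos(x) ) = -12*x*sin(x) - 6*sin(x) + 12*cos(x)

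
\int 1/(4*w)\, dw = log(3*w)/4 + C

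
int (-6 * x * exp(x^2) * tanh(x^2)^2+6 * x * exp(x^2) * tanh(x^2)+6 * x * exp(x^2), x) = 3*exp(x^2)*tanh(x^2) + C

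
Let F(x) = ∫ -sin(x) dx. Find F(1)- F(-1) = 0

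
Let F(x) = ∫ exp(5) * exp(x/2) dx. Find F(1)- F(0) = -2*exp(5) + 2*exp(11/2)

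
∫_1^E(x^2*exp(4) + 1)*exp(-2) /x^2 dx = -exp(2) - exp(-3) + exp(-2) + exp(3)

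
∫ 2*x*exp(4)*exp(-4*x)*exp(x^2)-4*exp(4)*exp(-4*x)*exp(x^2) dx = exp((x - 2)^2) + C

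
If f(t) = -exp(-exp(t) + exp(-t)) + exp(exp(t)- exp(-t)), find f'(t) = (exp(2*t) + exp(2*exp(t) - 2*exp(-t)) + exp(2*t + 2*exp(t) - 2*exp(-t)) + 1)*exp(-t - exp(t) + exp(-t))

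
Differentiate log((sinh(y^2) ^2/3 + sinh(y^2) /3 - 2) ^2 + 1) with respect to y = 4*y*(2*sinh(y^2)^3 + 3*sinh(y^2)^2 - 11*sinh(y^2) - 6)*cosh(y^2)/(sinh(y^2)^4 + 2*sinh(y^2)^3 - 11*sinh(y^2)^2 - 12*sinh(y^2) + 45)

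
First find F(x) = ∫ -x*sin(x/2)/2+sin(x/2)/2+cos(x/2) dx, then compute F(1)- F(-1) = 2*cos(1/2)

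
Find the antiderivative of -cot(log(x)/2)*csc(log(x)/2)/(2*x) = csc(log(x)/2) + C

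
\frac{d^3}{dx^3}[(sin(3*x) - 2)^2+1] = -108*sin(6*x) + 108*cos(3*x)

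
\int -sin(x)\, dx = cos(x) + C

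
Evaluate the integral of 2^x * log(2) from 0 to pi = -1 + 2^pi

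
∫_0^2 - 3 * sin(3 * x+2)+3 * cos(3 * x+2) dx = -sin(2) + cos(8) - cos(2) + sin(8)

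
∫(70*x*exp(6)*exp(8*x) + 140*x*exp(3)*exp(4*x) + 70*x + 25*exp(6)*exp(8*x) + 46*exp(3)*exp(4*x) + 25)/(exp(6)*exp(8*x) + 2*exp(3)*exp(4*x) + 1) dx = (5*x*(7*x + 5)*(exp(4*x + 3) + 1) + 1)/(exp(4*x + 3) + 1) + C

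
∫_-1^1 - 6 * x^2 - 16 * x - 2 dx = -8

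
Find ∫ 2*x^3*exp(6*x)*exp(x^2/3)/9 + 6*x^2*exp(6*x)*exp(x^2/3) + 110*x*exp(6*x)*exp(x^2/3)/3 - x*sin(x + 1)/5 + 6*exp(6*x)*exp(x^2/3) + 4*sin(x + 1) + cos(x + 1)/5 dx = x*(x + 18)*exp(x*(x + 18)/3)/3 + (x/5 - 4)*cos(x + 1) + C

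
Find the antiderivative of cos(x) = sin(x) + C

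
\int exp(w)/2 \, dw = exp(w)/2 + C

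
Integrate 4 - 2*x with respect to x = -x^2 + 4*x + C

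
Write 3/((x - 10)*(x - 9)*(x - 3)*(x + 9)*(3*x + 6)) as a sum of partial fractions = 1/(28728*(x + 9)) - 1/(4620*(x + 2)) + 1/(2520*(x - 3)) - 1/(1188*(x - 9)) + 1/(1596*(x - 10))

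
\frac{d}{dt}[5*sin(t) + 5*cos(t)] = -5*sin(t) + 5*cos(t)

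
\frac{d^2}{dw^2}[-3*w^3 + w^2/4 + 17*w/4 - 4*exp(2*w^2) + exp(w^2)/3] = -64*w^2*exp(2*w^2) + 4*w^2*exp(w^2)/3 - 18*w - 16*exp(2*w^2) + 2*exp(w^2)/3 + 1/2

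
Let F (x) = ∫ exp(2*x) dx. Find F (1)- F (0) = -1/2 + exp(2)/2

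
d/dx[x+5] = 1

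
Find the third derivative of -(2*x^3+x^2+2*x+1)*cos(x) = -2*x^3*sin(x) - x^2*sin(x) + 18*x^2*cos(x) + 34*x*sin(x) + 6*x*cos(x) + 5*sin(x) - 6*cos(x)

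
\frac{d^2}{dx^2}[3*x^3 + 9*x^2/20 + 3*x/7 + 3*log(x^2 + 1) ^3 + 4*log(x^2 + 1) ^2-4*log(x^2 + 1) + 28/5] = (180*x^5 + 9*x^4 + 360*x^3 - 180*x^2*log(x^2 + 1)^2 + 560*x^2*log(x^2 + 1) + 418*x^2 + 180*x + 180*log(x^2 + 1)^2 + 160*log(x^2 + 1) - 71)/(10*x^4 + 20*x^2 + 10)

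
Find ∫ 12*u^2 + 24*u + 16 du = 4*u^3 + 12*u^2 + 16*u + C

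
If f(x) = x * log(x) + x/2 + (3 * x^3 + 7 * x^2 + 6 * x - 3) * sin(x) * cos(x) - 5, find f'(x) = 3*x^3*cos(2*x) + 9*x^2*sin(2*x)/2 + 7*x^2*cos(2*x) + 7*x*sin(2*x) + 6*x*cos(2*x) + log(x) - 3*sqrt(2)*cos(2*x + pi/4) + 3/2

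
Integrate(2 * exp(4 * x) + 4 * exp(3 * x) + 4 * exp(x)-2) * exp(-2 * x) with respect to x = ((exp(x) + 2)*exp(x) - 1)^2*exp(-2*x) + C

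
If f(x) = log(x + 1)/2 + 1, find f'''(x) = 1/(x^3 + 3*x^2 + 3*x + 1)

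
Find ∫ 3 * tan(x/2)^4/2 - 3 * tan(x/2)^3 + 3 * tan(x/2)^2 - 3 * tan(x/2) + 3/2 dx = (tan(x/2) - 1)^3 + C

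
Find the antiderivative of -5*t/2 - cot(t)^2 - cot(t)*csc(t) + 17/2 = -5*t^2/4 + 19*t/2 + cot(t) + csc(t) + C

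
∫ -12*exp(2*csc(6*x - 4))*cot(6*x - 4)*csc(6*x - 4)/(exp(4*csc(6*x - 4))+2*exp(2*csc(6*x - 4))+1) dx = exp(2/sin(6*x - 4))/(exp(2/sin(6*x - 4)) + 1) + C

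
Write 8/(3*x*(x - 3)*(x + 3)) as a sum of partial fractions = 4/(27*(x + 3)) + 4/(27*(x - 3)) - 8/(27*x)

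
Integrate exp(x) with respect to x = exp(x) + C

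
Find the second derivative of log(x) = -1/x^2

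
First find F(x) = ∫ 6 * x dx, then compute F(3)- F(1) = 24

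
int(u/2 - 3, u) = u^2/4 - 3*u + C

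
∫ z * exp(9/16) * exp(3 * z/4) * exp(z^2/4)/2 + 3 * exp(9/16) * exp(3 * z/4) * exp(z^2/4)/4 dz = exp((2*z + 3)^2/16) + C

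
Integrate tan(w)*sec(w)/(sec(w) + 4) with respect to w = log(sec(w) + 4) + C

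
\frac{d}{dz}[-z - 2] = -1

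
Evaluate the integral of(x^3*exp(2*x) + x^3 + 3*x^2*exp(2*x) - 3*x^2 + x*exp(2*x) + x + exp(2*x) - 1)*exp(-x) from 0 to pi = (pi + pi^3)*(-exp(-pi) + exp(pi))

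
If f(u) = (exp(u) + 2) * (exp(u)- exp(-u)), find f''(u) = (4*exp(3*u) + 2*exp(2*u) - 2)*exp(-u)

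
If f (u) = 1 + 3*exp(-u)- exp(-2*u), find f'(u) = (2 - 3*exp(u))*exp(-2*u)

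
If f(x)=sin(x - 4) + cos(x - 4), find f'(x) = -sin(x - 4) + cos(x - 4)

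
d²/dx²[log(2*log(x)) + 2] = (-log(x) - 1)/(x^2*log(x)^2)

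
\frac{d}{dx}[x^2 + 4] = 2*x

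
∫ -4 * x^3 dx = -x^4 + C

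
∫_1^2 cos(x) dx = -sin(1) + sin(2)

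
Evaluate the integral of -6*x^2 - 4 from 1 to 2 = -18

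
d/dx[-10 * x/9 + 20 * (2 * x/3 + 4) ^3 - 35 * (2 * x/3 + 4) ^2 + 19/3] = 160*x^2/9 + 1640*x/9 + 4070/9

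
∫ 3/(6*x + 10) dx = log(3*x + 5)/2 + C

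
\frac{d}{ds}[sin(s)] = cos(s)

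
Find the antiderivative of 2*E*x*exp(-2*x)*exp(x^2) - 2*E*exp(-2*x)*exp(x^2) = exp((x - 1)^2) + C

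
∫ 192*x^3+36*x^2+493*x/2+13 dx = 48*x^4 + 12*x^3 + 493*x^2/4 + 13*x + C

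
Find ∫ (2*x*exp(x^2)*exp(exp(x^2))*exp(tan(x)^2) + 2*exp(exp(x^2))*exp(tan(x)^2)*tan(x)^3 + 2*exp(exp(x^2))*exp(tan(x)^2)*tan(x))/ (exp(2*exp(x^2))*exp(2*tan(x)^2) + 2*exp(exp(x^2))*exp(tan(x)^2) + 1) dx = exp(exp(x^2) + tan(x)^2)/(exp(exp(x^2) + tan(x)^2) + 1) + C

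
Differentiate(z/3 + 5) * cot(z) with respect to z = -z/(3*sin(z)^2) + 1/(3*tan(z)) - 5/sin(z)^2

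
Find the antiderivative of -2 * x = -x^2 + C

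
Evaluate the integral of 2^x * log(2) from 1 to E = -2 + 2^E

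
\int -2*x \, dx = -x^2 + C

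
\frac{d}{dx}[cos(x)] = -sin(x)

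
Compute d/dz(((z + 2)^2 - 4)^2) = 4*z^3 + 24*z^2 + 32*z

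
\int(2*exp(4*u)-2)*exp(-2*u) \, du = 4*sinh(u)^2 + C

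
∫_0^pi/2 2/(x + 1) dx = 2*log(1 + pi/2)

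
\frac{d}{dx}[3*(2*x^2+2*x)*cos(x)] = -6*x^2*sin(x) - 6*x*sin(x) + 12*x*cos(x) + 6*cos(x)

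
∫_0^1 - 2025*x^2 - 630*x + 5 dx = -985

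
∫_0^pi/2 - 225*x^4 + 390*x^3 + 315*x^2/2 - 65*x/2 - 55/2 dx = 140 - 5*(-3*pi^2/4 + pi/4 + 4)*(-3*pi^3/8 + pi/4 + 7 + 3*pi^2/2)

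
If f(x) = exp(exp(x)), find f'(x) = exp(x + exp(x))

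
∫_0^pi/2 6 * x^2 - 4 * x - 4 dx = -2*pi - pi^2/2 + pi^3/4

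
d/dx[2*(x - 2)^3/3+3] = 2*x^2 - 8*x + 8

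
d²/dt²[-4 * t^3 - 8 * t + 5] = -24*t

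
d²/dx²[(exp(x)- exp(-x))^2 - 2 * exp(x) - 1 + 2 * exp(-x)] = (4*exp(4*x) - 2*exp(3*x) + 2*exp(x) + 4)*exp(-2*x)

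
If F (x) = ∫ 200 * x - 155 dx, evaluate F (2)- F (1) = 145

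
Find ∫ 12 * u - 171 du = 6*u^2 - 171*u + C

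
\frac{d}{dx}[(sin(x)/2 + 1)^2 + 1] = (sin(x)/2 + 1)*cos(x)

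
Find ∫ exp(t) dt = exp(t) + C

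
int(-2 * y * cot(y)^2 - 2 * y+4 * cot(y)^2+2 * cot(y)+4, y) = (2*y - 4)*cot(y) + C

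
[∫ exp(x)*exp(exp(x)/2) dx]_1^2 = -2*exp(E/2) + 2*exp(exp(2)/2)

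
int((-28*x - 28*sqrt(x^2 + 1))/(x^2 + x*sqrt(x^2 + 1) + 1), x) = -28*log(x + sqrt(x^2 + 1)) + C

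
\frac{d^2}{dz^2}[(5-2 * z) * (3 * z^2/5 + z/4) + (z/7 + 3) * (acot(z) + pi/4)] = (-252*z^5 + 175*z^4 - 504*z^3 + 350*z^2 - 42*z + 165)/(35*z^4 + 70*z^2 + 35)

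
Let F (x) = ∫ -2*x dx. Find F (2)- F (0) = -4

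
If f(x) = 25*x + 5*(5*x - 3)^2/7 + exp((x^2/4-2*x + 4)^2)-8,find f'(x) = x^3*exp(x^4/16 - x^3 + 6*x^2 - 16*x + 16)/4 - 3*x^2*exp(x^4/16 - x^3 + 6*x^2 - 16*x + 16) + 12*x*exp(x^4/16 - x^3 + 6*x^2 - 16*x + 16) + 250*x/7 - 16*exp(x^4/16 - x^3 + 6*x^2 - 16*x + 16) + 25/7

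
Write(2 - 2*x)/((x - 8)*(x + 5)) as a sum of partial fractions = -12/(13*(x + 5)) - 14/(13*(x - 8))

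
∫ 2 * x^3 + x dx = x^4/2 + x^2/2 + C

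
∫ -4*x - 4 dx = -2*x^2 - 4*x + C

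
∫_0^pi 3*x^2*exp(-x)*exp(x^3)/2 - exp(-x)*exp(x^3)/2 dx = -1/2 + exp(-pi + pi^3)/2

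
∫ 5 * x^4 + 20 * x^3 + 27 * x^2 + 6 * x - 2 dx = x^5 + 5*x^4 + 9*x^3 + 3*x^2 - 2*x + C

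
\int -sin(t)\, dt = cos(t) + C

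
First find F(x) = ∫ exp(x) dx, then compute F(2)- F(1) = -E + exp(2)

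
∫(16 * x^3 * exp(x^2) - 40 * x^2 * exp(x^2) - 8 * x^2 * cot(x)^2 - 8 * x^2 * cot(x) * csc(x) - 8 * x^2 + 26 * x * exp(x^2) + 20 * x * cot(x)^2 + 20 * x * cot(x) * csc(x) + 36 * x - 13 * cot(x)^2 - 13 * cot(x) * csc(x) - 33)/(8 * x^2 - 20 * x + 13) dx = exp(x^2) + log((4*x - 5)^2 + 1) + cot(x) + csc(x) + C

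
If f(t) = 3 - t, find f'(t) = -1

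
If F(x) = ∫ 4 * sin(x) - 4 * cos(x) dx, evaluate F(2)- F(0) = -4*sin(2) - 4*cos(2) + 4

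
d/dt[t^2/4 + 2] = t/2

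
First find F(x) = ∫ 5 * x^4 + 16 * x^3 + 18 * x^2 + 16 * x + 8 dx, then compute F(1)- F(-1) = 30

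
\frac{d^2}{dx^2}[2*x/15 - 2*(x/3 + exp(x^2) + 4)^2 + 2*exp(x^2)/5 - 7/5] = -16*x^3*exp(x^2)/3 - 32*x^2*exp(2*x^2) - 312*x^2*exp(x^2)/5 - 8*x*exp(x^2) - 8*exp(2*x^2) - 156*exp(x^2)/5 - 4/9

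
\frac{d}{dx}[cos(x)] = -sin(x)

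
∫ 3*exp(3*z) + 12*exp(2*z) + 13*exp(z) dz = (exp(z) + 2)^3 + exp(z) + C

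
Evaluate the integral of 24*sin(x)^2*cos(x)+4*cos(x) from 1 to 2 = -10*sin(1) + 2*sin(3) - 2*sin(6) + 10*sin(2)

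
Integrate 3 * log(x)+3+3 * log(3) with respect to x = 3*x*log(3*x) + C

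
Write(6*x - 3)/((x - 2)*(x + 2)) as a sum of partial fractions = 15/(4*(x + 2)) + 9/(4*(x - 2))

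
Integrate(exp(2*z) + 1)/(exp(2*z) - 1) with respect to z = log(sinh(z)) + C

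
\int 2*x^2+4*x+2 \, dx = 2*x^3/3 + 2*x^2 + 2*x + C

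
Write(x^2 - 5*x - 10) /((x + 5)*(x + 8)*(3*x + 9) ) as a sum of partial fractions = 94/(45*(x + 8)) - 20/(9*(x + 5)) + 7/(15*(x + 3))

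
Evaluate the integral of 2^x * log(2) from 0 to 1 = 1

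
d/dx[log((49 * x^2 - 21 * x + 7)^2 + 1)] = (9604*x^3 - 6174*x^2 + 2254*x - 294)/(2401*x^4 - 2058*x^3 + 1127*x^2 - 294*x + 50)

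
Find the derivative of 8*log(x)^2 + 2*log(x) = (16*log(x) + 2)/x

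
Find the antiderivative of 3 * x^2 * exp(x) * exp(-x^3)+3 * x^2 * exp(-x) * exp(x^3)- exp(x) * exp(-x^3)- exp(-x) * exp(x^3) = -exp(-x^3 + x) + exp(x^3 - x) + C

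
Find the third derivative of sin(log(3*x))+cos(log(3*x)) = 2*(sin(log(x) + log(3)) + 2*cos(log(x) + log(3)))/x^3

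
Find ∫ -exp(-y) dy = exp(-y) + C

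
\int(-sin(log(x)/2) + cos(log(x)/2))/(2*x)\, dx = sqrt(2)*sin(log(x)/2 + pi/4) + C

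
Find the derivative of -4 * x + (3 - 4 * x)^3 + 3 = -192*x^2 + 288*x - 112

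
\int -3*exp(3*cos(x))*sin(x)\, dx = exp(3*cos(x)) + C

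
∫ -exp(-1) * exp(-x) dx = exp(-x - 1) + C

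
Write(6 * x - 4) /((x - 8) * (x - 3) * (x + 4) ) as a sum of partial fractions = -1/(3*(x + 4)) - 2/(5*(x - 3)) + 11/(15*(x - 8))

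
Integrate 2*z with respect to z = z^2 + C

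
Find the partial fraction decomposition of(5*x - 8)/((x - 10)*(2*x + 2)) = 13/(22*(x + 1)) + 21/(11*(x - 10))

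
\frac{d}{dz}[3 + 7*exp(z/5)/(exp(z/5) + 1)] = 7*exp(z/5)/(5*exp(2*z/5) + 10*exp(z/5) + 5)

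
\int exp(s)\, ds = exp(s) + C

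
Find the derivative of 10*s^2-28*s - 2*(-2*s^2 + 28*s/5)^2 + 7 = -32*s^3 + 672*s^2/5 - 2636*s/25 - 28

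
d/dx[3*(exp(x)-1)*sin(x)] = 3*sqrt(2)*exp(x)*sin(x + pi/4) - 3*cos(x)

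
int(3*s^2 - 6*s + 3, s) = s^3 - 3*s^2 + 3*s + C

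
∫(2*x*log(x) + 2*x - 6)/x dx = 2*(x - 3)*log(x) + C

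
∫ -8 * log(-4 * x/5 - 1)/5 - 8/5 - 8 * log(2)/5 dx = -2*(4*x + 5)*log(-8*x/5 - 2)/5 + C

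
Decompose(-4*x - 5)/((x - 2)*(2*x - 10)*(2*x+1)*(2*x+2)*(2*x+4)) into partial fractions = -2/(55*(2*x + 1)) + 1/(224*(x + 2)) + 1/(144*(x + 1)) + 13/(1440*(x - 2)) - 25/(11088*(x - 5))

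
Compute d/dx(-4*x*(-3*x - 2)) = 24*x + 8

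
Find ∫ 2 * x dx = x^2 + C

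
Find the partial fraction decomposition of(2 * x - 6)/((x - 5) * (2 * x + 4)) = 5/(7*(x + 2)) + 2/(7*(x - 5))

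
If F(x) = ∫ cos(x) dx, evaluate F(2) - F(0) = sin(2)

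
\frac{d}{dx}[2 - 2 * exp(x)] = -2*exp(x)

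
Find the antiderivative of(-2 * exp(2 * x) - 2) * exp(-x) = -4*sinh(x) + C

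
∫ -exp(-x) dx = exp(-x) + C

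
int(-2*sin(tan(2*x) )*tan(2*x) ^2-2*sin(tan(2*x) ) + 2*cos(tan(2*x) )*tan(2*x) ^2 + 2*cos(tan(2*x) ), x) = sqrt(2)*sin(tan(2*x) + pi/4) + C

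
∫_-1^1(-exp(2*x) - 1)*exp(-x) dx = -2*E + 2*exp(-1)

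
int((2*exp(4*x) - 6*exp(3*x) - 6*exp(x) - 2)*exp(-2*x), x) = ((exp(x) - 3)*exp(x) - 1)^2*exp(-2*x) + C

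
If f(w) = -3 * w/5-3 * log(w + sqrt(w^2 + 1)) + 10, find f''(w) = (6*w^3 + 6*w^2*sqrt(w^2 + 1) + 3*w)/(2*w^5 + 2*w^4*sqrt(w^2 + 1) + 4*w^3 + 3*w^2*sqrt(w^2 + 1) + 2*w + sqrt(w^2 + 1))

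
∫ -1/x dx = -log(x) + C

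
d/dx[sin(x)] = cos(x)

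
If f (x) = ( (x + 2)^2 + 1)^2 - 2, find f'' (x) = 12*x^2 + 48*x + 52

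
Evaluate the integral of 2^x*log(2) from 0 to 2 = 3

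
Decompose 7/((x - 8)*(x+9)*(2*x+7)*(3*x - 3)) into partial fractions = 56/(6831*(2*x + 7)) - 7/(5610*(x + 9)) - 1/(270*(x - 1)) + 1/(1173*(x - 8))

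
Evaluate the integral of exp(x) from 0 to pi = -1 + exp(pi)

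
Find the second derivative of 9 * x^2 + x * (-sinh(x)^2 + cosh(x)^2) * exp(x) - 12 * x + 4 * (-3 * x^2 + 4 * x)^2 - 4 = 432*x^2 + x*exp(x) - 576*x + 2*exp(x) + 146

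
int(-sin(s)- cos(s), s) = -sin(s) + cos(s) + C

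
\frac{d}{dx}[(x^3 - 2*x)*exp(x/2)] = x^3*exp(x/2)/2 + 3*x^2*exp(x/2) - x*exp(x/2) - 2*exp(x/2)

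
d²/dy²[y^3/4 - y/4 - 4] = 3*y/2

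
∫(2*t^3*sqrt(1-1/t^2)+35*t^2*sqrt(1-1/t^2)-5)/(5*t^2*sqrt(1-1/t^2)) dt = t^2/5 + 7*t + acsc(t) + C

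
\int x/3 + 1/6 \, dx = x^2/6 + x/6 + C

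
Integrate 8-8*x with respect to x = -4*x^2 + 8*x + C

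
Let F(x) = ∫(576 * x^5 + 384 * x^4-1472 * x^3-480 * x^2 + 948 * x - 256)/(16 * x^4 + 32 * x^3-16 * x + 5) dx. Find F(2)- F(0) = -24 - log(5) + log(485)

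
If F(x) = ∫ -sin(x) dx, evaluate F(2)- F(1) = -cos(1) + cos(2)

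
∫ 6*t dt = 3*t^2 + C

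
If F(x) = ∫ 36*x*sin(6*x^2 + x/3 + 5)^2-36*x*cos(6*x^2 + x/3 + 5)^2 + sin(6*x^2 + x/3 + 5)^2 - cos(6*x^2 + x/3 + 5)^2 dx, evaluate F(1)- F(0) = 3*sin(10)/2 - 3*sin(68/3)/2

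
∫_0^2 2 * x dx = 4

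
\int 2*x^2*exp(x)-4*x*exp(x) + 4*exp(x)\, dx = 2*((x - 2)^2 + 2)*exp(x) + C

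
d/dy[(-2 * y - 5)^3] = -24*y^2 - 120*y - 150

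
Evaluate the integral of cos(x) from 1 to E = -sin(1) + sin(E)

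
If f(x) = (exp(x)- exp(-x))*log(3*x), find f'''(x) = (x^3*exp(2*x)*log(x) + x^3*exp(2*x)*log(3) + x^3*log(x) + x^3*log(3) + 3*x^2*exp(2*x) - 3*x^2 - 3*x*exp(2*x) - 3*x + 2*exp(2*x) - 2)*exp(-x)/x^3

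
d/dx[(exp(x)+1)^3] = 3*exp(3*x) + 6*exp(2*x) + 3*exp(x)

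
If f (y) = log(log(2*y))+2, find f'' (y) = (-log(y) - 1 - log(2))/(y^2*log(y)^2 + 2*y^2*log(2)*log(y) + y^2*log(2)^2)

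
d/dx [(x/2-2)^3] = 3*x^2/8 - 3*x + 6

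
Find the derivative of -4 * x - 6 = -4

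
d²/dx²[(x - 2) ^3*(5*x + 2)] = 60*x^2 - 168*x + 96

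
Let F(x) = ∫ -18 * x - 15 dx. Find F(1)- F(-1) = -30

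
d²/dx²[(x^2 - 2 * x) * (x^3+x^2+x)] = 20*x^3 - 12*x^2 - 6*x - 4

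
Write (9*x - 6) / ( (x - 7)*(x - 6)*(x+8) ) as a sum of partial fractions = -13/(35*(x + 8)) - 24/(7*(x - 6)) + 19/(5*(x - 7))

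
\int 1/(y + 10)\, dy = log(y/2 + 5) + C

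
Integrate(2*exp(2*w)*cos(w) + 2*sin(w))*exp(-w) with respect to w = 2*sqrt(2)*sin(w + pi/4)*sinh(w) + C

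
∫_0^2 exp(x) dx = -1 + exp(2)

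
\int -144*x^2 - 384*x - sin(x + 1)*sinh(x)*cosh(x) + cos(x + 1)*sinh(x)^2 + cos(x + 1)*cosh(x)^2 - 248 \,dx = -48*x^3 - 192*x^2 - 248*x + cos(x + 1)*sinh(2*x)/2 + C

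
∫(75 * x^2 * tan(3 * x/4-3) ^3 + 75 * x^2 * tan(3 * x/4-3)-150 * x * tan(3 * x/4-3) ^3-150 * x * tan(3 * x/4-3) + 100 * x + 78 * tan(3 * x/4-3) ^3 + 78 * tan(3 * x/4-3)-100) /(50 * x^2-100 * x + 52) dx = log(25*(x - 1)^2 + 1) + tan(3*x/4 - 3)^2 + C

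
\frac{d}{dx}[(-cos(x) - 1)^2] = -2*(cos(x) + 1)*sin(x)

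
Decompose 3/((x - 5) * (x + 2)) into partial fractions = -3/(7*(x + 2)) + 3/(7*(x - 5))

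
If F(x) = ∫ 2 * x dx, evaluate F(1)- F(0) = 1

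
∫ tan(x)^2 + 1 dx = tan(x) + C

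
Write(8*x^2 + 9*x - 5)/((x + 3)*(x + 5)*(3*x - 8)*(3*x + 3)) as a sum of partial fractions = 683/(4301*(3*x - 8)) - 25/(92*(x + 5)) + 10/(51*(x + 3)) + 1/(44*(x + 1))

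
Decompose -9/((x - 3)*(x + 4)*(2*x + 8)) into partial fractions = 9/(98*(x + 4)) + 9/(14*(x + 4)^2) - 9/(98*(x - 3))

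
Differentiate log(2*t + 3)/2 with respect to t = 1/(2*t + 3)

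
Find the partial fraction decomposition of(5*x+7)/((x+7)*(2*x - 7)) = 7/(3*(2*x - 7)) + 4/(3*(x + 7))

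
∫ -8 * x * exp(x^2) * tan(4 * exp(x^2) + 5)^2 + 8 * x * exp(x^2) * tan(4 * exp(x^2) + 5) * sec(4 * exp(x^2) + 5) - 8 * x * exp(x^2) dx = -tan(4*exp(x^2) + 5) + sec(4*exp(x^2) + 5) + C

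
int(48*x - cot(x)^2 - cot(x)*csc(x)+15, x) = 24*x^2 + 16*x + cot(x) + csc(x) + C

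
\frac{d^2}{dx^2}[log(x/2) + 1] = -1/x^2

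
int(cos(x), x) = sin(x) + C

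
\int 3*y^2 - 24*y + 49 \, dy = y^3 - 12*y^2 + 49*y + C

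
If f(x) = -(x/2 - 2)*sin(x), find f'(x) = -x*cos(x)/2 - sin(x)/2 + 2*cos(x)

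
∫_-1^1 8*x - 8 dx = -16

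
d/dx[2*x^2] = 4*x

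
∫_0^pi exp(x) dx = -1 + exp(pi)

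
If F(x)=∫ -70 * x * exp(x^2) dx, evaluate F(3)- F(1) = -35*exp(9) + 35*E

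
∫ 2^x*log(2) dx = 2^x + C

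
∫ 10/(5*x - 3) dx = 2*log(5*x - 3) + C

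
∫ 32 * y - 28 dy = 16*y^2 - 28*y + C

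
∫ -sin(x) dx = cos(x) + C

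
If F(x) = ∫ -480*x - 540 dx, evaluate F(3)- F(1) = -3000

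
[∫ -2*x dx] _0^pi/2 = -pi^2/4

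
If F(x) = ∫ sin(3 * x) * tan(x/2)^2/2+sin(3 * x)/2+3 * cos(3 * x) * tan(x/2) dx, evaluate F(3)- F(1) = -sin(3)*tan(1/2) + sin(9)*tan(3/2)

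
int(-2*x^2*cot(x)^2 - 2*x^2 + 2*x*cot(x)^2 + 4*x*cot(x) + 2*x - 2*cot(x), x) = 2*x*(x - 1)*cot(x) + C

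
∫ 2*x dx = x^2 + C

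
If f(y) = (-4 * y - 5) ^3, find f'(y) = -192*y^2 - 480*y - 300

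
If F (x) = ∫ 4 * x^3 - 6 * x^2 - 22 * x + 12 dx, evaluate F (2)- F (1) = -20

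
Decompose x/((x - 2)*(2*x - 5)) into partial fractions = 5/(2*x - 5) - 2/(x - 2)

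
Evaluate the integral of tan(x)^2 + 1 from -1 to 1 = 2*tan(1)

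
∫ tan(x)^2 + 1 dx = tan(x) + C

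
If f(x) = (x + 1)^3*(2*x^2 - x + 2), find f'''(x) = 120*x^2 + 120*x + 30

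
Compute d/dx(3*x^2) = 6*x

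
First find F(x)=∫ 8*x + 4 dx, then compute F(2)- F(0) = 24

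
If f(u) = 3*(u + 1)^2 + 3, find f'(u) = 6*u + 6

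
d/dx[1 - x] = -1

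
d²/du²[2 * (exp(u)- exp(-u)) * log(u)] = (2*u^2*exp(2*u)*log(u) - 2*u^2*log(u) + 4*u*exp(2*u) + 4*u - 2*exp(2*u) + 2)*exp(-u)/u^2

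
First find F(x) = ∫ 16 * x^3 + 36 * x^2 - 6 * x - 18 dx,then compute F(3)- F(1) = 572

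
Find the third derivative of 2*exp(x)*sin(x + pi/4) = -4*sqrt(2)*exp(x)*sin(x)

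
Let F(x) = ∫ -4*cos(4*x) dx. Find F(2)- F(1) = -sin(8) + sin(4)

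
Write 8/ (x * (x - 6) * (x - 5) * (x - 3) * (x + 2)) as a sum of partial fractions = 1/(70*(x + 2)) + 4/(45*(x - 3)) - 4/(35*(x - 5)) + 1/(18*(x - 6)) - 2/(45*x)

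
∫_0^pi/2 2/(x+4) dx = -4*log(2) + 2*log(pi/2 + 4)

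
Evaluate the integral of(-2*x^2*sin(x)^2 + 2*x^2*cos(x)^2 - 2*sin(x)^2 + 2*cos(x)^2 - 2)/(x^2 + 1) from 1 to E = -pi/2 - sin(2) + sin(2*E) + 2*acot(E)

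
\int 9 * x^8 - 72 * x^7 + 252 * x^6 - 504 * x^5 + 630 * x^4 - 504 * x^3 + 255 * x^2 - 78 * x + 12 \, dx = x^9 - 9*x^8 + 36*x^7 - 84*x^6 + 126*x^5 - 126*x^4 + 85*x^3 - 39*x^2 + 12*x + C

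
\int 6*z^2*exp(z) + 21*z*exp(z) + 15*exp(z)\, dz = (6*z^2 + 9*z + 6)*exp(z) + C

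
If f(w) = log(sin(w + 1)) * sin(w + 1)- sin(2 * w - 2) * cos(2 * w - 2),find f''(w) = (-log(sin(w + 1))*sin(w + 1)^2 - sin(w + 1)^2 + cos(w + 1)^2 + 4*cos(3*w - 5) - 4*cos(5*w - 3))/sin(w + 1)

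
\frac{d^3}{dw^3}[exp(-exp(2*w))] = (-8*exp(6*w) + 24*exp(4*w) - 8*exp(2*w))*exp(-exp(2*w))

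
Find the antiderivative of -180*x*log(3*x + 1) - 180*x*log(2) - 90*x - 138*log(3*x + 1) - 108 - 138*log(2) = -6*(3*x + 1)*(5*x + 6)*log(6*x + 2) + C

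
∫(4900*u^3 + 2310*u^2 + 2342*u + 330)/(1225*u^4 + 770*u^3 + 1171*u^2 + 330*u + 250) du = log((35*u^2 + 11*u + 15)^2/25 + 1) + C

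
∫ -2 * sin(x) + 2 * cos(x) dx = 2*sqrt(2)*sin(x + pi/4) + C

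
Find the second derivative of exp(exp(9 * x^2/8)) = 81*x^2*exp(9*x^2/8 + exp(9*x^2/8))/16 + 81*x^2*exp(9*x^2/4 + exp(9*x^2/8))/16 + 9*exp(9*x^2/8 + exp(9*x^2/8))/4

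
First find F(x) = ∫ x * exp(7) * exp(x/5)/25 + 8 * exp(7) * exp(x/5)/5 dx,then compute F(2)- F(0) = -7*exp(7) + 37*exp(37/5)/5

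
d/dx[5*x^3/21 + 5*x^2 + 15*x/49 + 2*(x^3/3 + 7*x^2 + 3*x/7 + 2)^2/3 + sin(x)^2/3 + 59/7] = 4*x^5/9 + 140*x^4/9 + 920*x^3/7 + 323*x^2/21 + 6994*x/147 + sin(2*x)/3 + 71/49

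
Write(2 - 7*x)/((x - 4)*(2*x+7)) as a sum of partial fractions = -53/(15*(2*x + 7)) - 26/(15*(x - 4))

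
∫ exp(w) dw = exp(w) + C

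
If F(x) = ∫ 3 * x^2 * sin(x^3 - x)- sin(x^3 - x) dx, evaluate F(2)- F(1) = 1 - cos(6)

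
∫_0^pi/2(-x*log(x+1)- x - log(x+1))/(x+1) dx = -pi*log(1 + pi/2)/2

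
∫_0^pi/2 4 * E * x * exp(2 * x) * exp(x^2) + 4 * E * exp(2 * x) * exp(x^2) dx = -2*E + 2*exp((1 + pi/2)^2)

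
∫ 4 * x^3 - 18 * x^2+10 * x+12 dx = x^4 - 6*x^3 + 5*x^2 + 12*x + C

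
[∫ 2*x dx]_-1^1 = 0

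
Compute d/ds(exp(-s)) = -exp(-s)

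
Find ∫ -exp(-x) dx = exp(-x) + C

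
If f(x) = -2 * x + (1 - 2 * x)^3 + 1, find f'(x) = -24*x^2 + 24*x - 8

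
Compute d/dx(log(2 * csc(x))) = -cot(x)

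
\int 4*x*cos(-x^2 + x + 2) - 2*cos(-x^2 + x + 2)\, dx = -2*sin(-x^2 + x + 2) + C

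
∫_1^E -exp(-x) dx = -exp(-1) + exp(-E)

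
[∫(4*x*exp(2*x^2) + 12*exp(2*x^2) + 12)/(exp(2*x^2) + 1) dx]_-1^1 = 24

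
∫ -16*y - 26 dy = -8*y^2 - 26*y + C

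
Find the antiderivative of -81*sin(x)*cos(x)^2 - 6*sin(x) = 27*cos(x)^3 + 6*cos(x) + C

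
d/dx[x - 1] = 1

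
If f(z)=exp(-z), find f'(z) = -exp(-z)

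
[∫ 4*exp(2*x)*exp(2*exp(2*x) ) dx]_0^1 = -exp(2) + exp(2*exp(2))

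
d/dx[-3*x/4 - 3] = -3/4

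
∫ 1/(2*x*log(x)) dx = log(log(x)/2)/2 + C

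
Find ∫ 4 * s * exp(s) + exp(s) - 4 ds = (4*s - 3)*(exp(s) - 1) + C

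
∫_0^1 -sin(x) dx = -1 + cos(1)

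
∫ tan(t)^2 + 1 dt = tan(t) + C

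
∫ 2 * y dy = y^2 + C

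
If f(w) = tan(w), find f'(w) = cos(w)^(-2)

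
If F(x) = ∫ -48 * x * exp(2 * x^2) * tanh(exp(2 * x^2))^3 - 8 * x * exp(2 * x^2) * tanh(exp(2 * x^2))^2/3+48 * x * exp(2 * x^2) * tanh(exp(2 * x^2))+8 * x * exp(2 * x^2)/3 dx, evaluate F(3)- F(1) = -6*tanh(exp(2))^2 - 2*tanh(exp(2))/3 + 2*tanh(exp(18))/3 + 6*tanh(exp(18))^2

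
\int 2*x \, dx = x^2 + C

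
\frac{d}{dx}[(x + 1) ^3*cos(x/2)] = (x + 1)^2*(-x*sin(x/2)/2 - sin(x/2)/2 + 3*cos(x/2))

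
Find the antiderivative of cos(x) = sin(x) + C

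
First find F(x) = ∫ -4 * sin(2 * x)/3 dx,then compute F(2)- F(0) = -2/3 + 2*cos(4)/3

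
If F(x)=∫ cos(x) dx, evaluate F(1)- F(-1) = 2*sin(1)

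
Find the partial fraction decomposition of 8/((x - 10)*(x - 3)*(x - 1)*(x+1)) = -1/(11*(x + 1)) + 2/(9*(x - 1)) - 1/(7*(x - 3)) + 8/(693*(x - 10))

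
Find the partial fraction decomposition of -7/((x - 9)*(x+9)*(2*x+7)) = 28/(275*(2*x + 7)) - 7/(198*(x + 9)) - 7/(450*(x - 9))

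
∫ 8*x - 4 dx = 4*x^2 - 4*x + C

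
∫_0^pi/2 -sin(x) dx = -1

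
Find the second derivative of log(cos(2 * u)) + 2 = -4/cos(2*u)^2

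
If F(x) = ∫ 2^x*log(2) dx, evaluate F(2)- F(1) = 2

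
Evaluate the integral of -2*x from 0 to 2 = -4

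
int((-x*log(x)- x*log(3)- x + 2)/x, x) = -(x - 2)*log(3*x) + C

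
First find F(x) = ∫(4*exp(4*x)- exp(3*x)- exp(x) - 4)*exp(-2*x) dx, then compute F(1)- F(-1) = -2*(-E + exp(-1))^2 - 2*E + 2*exp(-1) + 2*(E - exp(-1))^2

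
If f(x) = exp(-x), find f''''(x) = exp(-x)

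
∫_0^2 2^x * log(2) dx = 3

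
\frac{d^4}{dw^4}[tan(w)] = 24*tan(w)^5 + 40*tan(w)^3 + 16*tan(w)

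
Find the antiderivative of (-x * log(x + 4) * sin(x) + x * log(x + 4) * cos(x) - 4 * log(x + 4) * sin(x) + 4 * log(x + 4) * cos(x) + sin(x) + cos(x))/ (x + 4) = sqrt(2)*log(x + 4)*sin(x + pi/4) + C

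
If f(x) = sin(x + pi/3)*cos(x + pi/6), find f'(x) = -sin(2*x)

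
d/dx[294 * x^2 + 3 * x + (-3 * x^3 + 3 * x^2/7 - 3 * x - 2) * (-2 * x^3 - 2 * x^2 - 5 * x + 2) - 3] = 36*x^5 + 180*x^4/7 + 564*x^3/7 + 39*x^2/7 + 4394*x/7 + 7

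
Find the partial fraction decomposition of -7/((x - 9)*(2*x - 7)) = 14/(11*(2*x - 7)) - 7/(11*(x - 9))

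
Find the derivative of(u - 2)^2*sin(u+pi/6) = u^2*cos(u + pi/6) + 2*u*sin(u + pi/6) - 4*u*cos(u + pi/6) - 4*sin(u + pi/6) + 4*cos(u + pi/6)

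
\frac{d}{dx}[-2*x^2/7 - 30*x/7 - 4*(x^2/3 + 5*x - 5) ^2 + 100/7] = -16*x^3/9 - 40*x^2 - 3652*x/21 + 1370/7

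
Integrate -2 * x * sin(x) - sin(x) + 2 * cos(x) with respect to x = (2*x + 1)*cos(x) + C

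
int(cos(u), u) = sin(u) + C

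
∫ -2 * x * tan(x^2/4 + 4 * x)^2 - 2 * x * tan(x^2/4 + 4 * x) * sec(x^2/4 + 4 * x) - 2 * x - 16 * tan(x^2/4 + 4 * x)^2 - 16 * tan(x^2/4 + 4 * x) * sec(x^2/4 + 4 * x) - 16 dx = -4*tan(x*(x + 16)/4) - 4*sec(x*(x + 16)/4) + C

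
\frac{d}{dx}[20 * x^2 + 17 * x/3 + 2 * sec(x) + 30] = 40*x + 2*tan(x)*sec(x) + 17/3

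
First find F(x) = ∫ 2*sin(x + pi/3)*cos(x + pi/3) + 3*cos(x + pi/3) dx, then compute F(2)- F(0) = -3*sqrt(3)/2 - 3/4 + sin(pi/3 + 2)^2 + 3*sin(pi/3 + 2)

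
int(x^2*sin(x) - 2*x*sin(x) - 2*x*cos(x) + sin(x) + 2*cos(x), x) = -(x - 1)^2*cos(x) + C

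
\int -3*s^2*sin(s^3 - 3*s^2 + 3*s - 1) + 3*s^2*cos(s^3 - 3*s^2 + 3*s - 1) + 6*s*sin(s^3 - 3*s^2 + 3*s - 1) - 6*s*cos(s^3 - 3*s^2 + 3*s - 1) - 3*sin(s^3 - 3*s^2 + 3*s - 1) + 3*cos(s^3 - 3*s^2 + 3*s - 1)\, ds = sin((s - 1)^3) + cos((s - 1)^3) + C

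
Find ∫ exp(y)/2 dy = exp(y)/2 + C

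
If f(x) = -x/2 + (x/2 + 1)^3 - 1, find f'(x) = 3*x^2/8 + 3*x/2 + 1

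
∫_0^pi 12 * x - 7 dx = 3 + (-3 + 2*pi)*(1 + 3*pi)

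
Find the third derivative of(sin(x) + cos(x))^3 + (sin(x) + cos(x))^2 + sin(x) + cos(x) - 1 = -27*sqrt(2)*sin(3*x + pi/4)/2 - 8*cos(2*x) - 5*sqrt(2)*cos(x + pi/4)/2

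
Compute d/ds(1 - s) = -1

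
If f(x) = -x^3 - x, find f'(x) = -3*x^2 - 1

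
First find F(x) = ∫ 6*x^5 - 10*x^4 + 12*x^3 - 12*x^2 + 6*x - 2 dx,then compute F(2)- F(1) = 25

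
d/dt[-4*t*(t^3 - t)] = -16*t^3 + 8*t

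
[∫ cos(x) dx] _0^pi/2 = 1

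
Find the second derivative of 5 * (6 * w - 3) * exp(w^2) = 120*w^3*exp(w^2) - 60*w^2*exp(w^2) + 180*w*exp(w^2) - 30*exp(w^2)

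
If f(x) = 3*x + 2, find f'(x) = 3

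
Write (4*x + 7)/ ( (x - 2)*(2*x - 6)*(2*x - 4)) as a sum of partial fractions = -19/(4*(x - 2)) - 15/(4*(x - 2)^2) + 19/(4*(x - 3))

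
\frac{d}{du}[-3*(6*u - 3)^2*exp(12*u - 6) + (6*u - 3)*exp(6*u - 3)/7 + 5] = -1296*u^2*exp(12*u - 6) + 36*u*exp(6*u - 3)/7 + 1080*u*exp(12*u - 6) - 12*exp(6*u - 3)/7 - 216*exp(12*u - 6)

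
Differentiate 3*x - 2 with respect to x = 3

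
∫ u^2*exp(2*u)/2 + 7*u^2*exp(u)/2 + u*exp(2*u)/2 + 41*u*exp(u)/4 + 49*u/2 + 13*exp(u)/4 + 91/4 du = 3*u*exp(u)/4 + 21*u/4 + (u*exp(u) + 7*u + 5)^2/4 + C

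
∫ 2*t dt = t^2 + C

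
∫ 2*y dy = y^2 + C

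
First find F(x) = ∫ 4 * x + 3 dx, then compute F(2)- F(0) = 14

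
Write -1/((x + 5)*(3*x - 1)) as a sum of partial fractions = -3/(16*(3*x - 1)) + 1/(16*(x + 5))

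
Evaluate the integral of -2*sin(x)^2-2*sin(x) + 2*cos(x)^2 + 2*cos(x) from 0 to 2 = -4 + (cos(2) + sin(2) + 1)^2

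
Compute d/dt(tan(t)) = cos(t)^(-2)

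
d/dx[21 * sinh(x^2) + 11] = 42*x*cosh(x^2)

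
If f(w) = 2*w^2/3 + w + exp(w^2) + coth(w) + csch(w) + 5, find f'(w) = 2*w*exp(w^2) + 4*w/3 + 1 - cosh(w)/sinh(w)^2 - 1/sinh(w)^2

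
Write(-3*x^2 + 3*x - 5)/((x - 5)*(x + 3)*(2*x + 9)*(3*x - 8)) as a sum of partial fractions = 495/(5117*(3*x - 8)) + 634/(2451*(2*x + 9)) - 41/(408*(x + 3)) - 65/(1064*(x - 5))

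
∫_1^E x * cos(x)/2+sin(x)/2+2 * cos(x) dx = -5*sin(1)/2 + (E/2 + 2)*sin(E)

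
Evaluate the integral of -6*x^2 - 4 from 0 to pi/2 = -pi^3/4 - 2*pi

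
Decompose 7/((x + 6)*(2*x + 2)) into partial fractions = -7/(10*(x + 6)) + 7/(10*(x + 1))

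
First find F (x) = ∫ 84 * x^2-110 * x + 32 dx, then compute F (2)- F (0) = 68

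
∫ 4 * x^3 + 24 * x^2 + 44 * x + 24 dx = x^4 + 8*x^3 + 22*x^2 + 24*x + C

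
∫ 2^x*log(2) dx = 2^x + C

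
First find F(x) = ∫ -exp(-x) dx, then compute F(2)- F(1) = -exp(-1) + exp(-2)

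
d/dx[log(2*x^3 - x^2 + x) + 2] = (6*x^2 - 2*x + 1)/(2*x^3 - x^2 + x)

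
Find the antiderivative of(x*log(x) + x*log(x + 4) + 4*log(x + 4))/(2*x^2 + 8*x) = log(x)*log(x + 4)/2 + C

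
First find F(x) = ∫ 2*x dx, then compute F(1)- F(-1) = 0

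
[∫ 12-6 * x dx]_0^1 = 9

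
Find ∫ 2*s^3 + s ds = s^4/2 + s^2/2 + C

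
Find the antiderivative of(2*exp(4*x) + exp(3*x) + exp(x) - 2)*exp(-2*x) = ((exp(2*x) - 1)^2 + exp(3*x) - exp(x))*exp(-2*x) + C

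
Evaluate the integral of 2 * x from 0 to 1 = 1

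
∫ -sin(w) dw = cos(w) + C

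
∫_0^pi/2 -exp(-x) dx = -1 + exp(-pi/2)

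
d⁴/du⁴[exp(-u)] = exp(-u)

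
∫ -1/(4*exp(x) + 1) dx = log(4 + exp(-x)) + C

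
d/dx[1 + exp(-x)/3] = -exp(-x)/3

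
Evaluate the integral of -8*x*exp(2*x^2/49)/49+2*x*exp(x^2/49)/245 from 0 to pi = -2*exp(2*pi^2/49) + exp(pi^2/49)/5 + 9/5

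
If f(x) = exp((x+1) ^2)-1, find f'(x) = 2*x*exp(x^2 + 2*x + 1) + 2*exp(x^2 + 2*x + 1)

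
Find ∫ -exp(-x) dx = exp(-x) + C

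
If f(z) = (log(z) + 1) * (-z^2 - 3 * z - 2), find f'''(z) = (-2*z^2 + 3*z - 4)/z^3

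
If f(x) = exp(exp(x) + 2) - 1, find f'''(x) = exp(x + exp(x) + 2) + 3*exp(2*x + exp(x) + 2) + exp(3*x + exp(x) + 2)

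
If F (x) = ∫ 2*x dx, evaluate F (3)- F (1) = 8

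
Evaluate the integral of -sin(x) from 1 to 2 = -cos(1) + cos(2)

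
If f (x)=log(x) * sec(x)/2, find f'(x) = (x*log(x)*tan(x)*sec(x) + sec(x))/(2*x)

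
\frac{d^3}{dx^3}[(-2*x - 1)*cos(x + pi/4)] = -2*x*sin(x + pi/4) - sin(x + pi/4) + 6*cos(x + pi/4)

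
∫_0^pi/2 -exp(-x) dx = -1 + exp(-pi/2)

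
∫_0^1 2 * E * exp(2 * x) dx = -E + exp(3)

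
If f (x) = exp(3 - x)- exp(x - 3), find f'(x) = (-exp(2*x - 6) - 1)*exp(3 - x)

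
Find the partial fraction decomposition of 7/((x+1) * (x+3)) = -7/(2*(x + 3)) + 7/(2*(x + 1))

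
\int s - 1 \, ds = s^2/2 - s + C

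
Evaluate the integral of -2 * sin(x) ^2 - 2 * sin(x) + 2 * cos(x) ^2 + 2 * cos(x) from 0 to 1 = -4 + (cos(1) + sin(1) + 1)^2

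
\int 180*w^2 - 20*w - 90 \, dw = 60*w^3 - 10*w^2 - 90*w + C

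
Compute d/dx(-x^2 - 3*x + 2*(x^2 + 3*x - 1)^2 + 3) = 8*x^3 + 36*x^2 + 26*x - 15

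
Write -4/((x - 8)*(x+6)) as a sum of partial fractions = 2/(7*(x + 6)) - 2/(7*(x - 8))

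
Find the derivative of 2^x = 2^x*log(2)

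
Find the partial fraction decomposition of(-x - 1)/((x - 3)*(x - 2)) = 3/(x - 2) - 4/(x - 3)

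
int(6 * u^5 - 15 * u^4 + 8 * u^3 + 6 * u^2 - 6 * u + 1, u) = u^6 - 3*u^5 + 2*u^4 + 2*u^3 - 3*u^2 + u + C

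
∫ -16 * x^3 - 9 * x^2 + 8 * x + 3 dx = -4*x^4 - 3*x^3 + 4*x^2 + 3*x + C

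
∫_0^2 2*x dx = 4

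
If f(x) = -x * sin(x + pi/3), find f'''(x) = x*cos(x + pi/3) + 3*sin(x + pi/3)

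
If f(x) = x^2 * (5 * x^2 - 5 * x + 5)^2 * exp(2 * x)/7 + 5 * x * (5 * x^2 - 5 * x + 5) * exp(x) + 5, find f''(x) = 100*x^6*exp(2*x)/7 + 400*x^5*exp(2*x)/7 + 50*x^4*exp(2*x)/7 + 25*x^3*exp(x) + 400*x^2*exp(2*x)/7 + 125*x^2*exp(x) - 100*x*exp(2*x)/7 + 75*x*exp(x) + 50*exp(2*x)/7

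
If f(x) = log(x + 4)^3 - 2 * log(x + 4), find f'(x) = (3*log(x + 4)^2 - 2)/(x + 4)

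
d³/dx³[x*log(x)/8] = -1/(8*x^2)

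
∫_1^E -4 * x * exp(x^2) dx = -2*exp(exp(2)) + 2*E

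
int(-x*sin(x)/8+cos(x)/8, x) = x*cos(x)/8 + C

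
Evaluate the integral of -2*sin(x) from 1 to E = 2*cos(E) - 2*cos(1)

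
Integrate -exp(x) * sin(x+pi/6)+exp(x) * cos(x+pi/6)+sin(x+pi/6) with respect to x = (exp(x) - 1)*cos(x + pi/6) + C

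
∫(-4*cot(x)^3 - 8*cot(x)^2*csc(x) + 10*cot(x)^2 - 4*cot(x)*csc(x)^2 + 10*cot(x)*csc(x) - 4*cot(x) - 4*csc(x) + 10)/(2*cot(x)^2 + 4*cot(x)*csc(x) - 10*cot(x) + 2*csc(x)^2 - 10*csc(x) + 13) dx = log((2*cot(x) + 2*csc(x) - 5)^2 + 1) + C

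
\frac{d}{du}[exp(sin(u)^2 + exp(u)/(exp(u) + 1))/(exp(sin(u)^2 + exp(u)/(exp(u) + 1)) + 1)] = (exp(2*u)*sin(2*u) + 2*exp(u)*sin(2*u) + exp(u) + sin(2*u))*exp(exp(u)/(exp(u) + 1))*exp(1/2 - cos(2*u)/2)/((exp(exp(u)/(exp(u) + 1))*exp(sin(u)^2) + 1)^2*(exp(u) + 1)^2)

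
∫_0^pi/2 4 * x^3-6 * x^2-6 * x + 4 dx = -4 + (-pi^2/4 + pi/2 + 2)^2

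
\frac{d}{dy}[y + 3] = 1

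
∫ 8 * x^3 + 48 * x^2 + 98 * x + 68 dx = 2*x^4 + 16*x^3 + 49*x^2 + 68*x + C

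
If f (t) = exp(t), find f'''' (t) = exp(t)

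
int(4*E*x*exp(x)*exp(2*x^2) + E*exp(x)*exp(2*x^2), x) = exp(2*x^2 + x + 1) + C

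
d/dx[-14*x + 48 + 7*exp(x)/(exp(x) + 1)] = (-14*exp(2*x) - 21*exp(x) - 14)/(exp(2*x) + 2*exp(x) + 1)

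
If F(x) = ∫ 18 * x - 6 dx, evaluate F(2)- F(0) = 24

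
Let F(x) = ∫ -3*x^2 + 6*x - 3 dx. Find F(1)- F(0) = -1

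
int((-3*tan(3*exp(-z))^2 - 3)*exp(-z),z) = tan(3*exp(-z)) + C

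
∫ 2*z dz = z^2 + C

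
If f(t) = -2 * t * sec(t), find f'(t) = -2*t*tan(t)*sec(t) - 2*sec(t)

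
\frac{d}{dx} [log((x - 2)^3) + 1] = 3/(x - 2)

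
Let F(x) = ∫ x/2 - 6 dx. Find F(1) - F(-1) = -12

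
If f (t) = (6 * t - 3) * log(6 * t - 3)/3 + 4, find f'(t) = 2*log(2*t - 1) + 2 + 2*log(3)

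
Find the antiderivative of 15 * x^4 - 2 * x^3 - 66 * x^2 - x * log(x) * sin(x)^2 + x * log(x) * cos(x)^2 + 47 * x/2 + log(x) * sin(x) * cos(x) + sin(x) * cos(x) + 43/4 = x*log(x)*sin(2*x)/2 + (3*x^2 + x - 20)*(4*x^3 - 2*x^2 - 2*x + 3)/4 + C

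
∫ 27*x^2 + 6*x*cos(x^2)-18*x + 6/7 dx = 9*x^3 - 9*x^2 + 6*x/7 + 3*sin(x^2) + C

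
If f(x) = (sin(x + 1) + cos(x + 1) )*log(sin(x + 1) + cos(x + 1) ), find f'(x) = sqrt(2)*(log(sin(x + pi/4 + 1)) + log(2)/2 + 1)*cos(x + pi/4 + 1)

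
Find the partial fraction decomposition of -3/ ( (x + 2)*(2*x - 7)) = -6/(11*(2*x - 7)) + 3/(11*(x + 2))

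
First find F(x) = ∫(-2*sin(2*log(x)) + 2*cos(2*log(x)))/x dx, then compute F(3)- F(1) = -1 + sqrt(2)*cos(-2*log(3) + pi/4)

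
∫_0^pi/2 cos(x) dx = 1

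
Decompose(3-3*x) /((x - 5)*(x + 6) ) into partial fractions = -21/(11*(x + 6)) - 12/(11*(x - 5))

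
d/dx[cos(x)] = -sin(x)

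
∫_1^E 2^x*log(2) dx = -2 + 2^E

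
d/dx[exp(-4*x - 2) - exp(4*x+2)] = (-4*exp(8*x + 4) - 4)*exp(-4*x - 2)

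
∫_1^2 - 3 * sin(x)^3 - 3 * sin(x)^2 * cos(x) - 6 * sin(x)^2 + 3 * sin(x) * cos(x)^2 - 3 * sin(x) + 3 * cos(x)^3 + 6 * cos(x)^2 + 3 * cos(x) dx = -(cos(1) + sin(1) + 1)^3 + (cos(2) + sin(2) + 1)^3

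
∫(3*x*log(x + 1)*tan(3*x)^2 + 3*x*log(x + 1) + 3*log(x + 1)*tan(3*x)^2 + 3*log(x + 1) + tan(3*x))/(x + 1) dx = log(x + 1)*tan(3*x) + C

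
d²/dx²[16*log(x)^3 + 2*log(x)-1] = (-48*log(x)^2 + 96*log(x) - 2)/x^2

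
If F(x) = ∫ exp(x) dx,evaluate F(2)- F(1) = -E + exp(2)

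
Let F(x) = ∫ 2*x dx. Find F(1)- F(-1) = 0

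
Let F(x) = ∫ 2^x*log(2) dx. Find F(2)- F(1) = 2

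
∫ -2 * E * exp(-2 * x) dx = exp(1 - 2*x) + C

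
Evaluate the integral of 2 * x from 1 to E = -1 + exp(2)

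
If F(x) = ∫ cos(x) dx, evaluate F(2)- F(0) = sin(2)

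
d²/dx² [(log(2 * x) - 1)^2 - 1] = (-2*log(x) - 2*log(2) + 4)/x^2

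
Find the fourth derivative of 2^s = 2^s*log(2)^4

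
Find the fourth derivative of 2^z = 2^z*log(2)^4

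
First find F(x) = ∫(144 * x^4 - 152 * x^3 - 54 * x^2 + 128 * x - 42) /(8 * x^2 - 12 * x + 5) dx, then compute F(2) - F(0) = -log(10) + log(26) + 52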